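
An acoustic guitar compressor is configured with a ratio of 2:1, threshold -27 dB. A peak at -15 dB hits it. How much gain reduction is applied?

6 dB

The signal is 12 dB above threshold.
At 2:1, output sits 12/2 = 6 dB above threshold.
So the signal is attenuated by 12 − 6 = 6 dB.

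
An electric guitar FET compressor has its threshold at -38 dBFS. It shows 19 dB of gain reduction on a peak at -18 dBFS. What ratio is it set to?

20:1

Input overshoot = -18 − (-38) = 20 dB.
Output overshoot = 20 − 19 = 1 dB.
Ratio = input overshoot / output overshoot = 20 / 1 = 20.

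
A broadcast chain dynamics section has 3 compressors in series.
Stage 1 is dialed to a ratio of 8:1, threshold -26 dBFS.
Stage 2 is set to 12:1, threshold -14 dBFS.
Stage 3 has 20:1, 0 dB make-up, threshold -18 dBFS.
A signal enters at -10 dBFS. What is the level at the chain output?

Stage 1: -10 dBFS is 16 dB over -26 dBFS; at 8:1 that becomes 2 dB over, giving -24 dBFS.
Stage 2: below threshold (-24 ≤ -14); passes unchanged; output -24 dBFS.
Stage 3: -24 dBFS is at or below the -18 dBFS threshold — no compression; output -24 dBFS.

-24 dBFS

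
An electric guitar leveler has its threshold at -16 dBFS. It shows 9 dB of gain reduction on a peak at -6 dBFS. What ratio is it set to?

10:1

Input overshoot = -6 − (-16) = 10 dB.
Output overshoot = 10 − 9 = 1 dB.
Ratio = input overshoot / output overshoot = 10 / 1 = 10.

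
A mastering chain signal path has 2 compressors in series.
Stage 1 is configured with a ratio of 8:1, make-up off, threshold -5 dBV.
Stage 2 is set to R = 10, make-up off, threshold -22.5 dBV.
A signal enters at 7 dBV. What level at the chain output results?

Stage 1: 7 dBV is 12 dB over -5 dBV; at 8:1 that becomes 1.5 dB over, giving -3.5 dBV.
Stage 2: overshoot 19 dB → 19/10 = 1.9 dB → -20.6 dBV.

-20.6 dBV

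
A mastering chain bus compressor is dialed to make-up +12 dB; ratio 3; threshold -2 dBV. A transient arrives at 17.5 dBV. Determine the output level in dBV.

17.5 dBV sits 19.5 dB over threshold.
At 3:1 the overshoot is divided by 3, leaving 6.5 dB above threshold.
That puts the output at 4.5 dBV; make-up adds 12 dB, giving 16.5 dBV.

16.5 dBV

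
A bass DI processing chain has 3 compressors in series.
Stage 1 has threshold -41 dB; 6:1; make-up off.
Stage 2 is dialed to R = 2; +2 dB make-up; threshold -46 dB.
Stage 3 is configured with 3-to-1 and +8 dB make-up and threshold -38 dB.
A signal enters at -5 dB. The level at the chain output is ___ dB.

Stage 1: -5 dB is 36 dB over -41 dB; at 6:1 that becomes 6 dB over, giving -35 dB.
Stage 2: -35 dB is 11 dB over -46 dB; at 2:1 that becomes 5.5 dB over, giving -40.5 dB; +2 dB make-up → -38.5 dB.
Stage 3: -38.5 dB is at or below the -38 dB threshold — no compression; make-up brings it to -30.5 dB.

-30.5 dB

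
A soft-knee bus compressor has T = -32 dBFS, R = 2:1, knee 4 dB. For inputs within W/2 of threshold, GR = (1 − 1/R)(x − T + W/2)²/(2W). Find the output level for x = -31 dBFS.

x − T + W/2 = -31 − (-32) + 2 = 3.
GR = (1 − 1/2) × 3² / 8 = 0.5 × 9 / 8 = 0.5625 dB.
Output = -31 − 0.5625 = -31.5625 dBFS.

-31.5625 dBFS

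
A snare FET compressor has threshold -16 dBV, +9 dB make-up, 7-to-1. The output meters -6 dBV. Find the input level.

Before make-up, the level was -6 − 9 = -15 dBV.
Post-compression overshoot = -15 − (-16) = 1 dB.
Input overshoot = R × output overshoot = 7 dB → input = -16 + 7 = -9 dBV.

-9 dBV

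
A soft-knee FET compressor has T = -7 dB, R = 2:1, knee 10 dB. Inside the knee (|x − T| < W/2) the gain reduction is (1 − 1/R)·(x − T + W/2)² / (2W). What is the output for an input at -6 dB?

x − T + W/2 = -6 − (-7) + 5 = 6.
GR = (1 − 1/2) × 6² / 20 = 0.5 × 36 / 20 = 0.9 dB.
Output = -6 − 0.9 = -6.9 dB.

-6.9 dB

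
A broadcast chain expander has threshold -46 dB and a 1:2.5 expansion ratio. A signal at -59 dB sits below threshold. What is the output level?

Below threshold, a 1:2.5 expander applies gain = (2.5−1)×(T − x) of attenuation.
(2.5−1) × 13 = 19.5 dB, so output = -59 − 19.5 = -78.5 dB.

-78.5 dB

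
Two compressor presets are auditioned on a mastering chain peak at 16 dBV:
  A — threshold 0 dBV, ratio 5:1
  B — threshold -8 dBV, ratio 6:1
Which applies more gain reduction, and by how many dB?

B, by 7.2 dB

A: 16 dB over, compressed to 3.2 dB over, so 12.8 dB of GR.
B: 24 dB over, compressed to 4 dB over, so 20 dB of GR.
Difference: 7.2 dB in favour of B.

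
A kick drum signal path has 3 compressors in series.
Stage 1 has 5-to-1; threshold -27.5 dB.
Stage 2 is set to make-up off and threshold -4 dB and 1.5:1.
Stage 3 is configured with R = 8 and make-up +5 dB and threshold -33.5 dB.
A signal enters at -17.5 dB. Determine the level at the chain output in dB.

-27.5 dB

Stage 1: overshoot 10 dB → 10/5 = 2 dB → -25.5 dB.
Stage 2: -25.5 dB is at or below the -4 dB threshold — no compression; output -25.5 dB.
Stage 3: 8 dB above -33.5 dB, reduced 8:1 to 1 dB above → -32.5 dB; +5 dB make-up → -27.5 dB.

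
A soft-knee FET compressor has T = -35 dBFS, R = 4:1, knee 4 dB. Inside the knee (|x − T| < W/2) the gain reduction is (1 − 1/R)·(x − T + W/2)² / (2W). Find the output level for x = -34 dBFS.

x − T + W/2 = -34 − (-35) + 2 = 3.
GR = (1 − 1/4) × 3² / 8 = 0.75 × 9 / 8 = 0.84375 dB.
Output = -34 − 0.84375 = -34.84375 dBFS.

-34.84375 dBFS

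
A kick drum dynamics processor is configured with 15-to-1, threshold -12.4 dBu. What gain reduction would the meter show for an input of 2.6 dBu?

14 dB

2.6 dBu exceeds the threshold by 15 dB.
At 15:1, output sits 15/15 = 1 dB above threshold.
Gain reduction = 15 − 1 = 14 dB.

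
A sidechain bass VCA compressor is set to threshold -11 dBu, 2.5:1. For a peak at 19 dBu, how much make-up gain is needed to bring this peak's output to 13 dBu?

12 dB

The peak compresses to -11 + 30/2.5 = 1 dBu.
To reach 13 dBu requires 13 − 1 = 12 dB of make-up.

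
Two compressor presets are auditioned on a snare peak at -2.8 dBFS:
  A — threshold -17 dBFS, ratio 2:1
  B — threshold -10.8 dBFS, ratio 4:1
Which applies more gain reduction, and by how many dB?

A, by 1.1 dB

A: 14.2 dB over, compressed to 7.1 dB over, so 7.1 dB of GR.
B: 8 dB over, compressed to 2 dB over, so 6 dB of GR.
A reduces 1.1 dB more.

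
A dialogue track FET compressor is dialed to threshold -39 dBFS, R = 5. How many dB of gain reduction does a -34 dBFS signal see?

4 dB

-34 dBFS exceeds the threshold by 5 dB.
After 5:1 compression the overshoot becomes 5/5 = 1 dB.
Gain reduction = 5 − 1 = 4 dB.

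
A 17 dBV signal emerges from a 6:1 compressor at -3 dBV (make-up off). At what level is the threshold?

-7 dBV

Input is 24 dB above T (since output overshoot × R = input overshoot: (-3 − T)·6 = 17 − T gives T = -7 dBV).
Check: -7 + (17 − (-7))/6 = -7 + 4 = -3 dBV. ✓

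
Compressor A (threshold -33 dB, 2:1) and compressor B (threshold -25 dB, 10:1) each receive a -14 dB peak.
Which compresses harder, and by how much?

A: 19 dB over, compressed to 9.5 dB over, so 9.5 dB of GR.
B: 11 dB over, compressed to 1.1 dB over, so 9.9 dB of GR.
B reduces 0.4 dB more.

B, by 0.4 dB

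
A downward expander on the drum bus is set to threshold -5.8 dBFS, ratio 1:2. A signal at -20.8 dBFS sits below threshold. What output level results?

-35.8 dBFS

Below threshold, a 1:2 expander applies gain = (2−1)×(T − x) of attenuation.
(2−1) × 15 = 15 dB, so output = -20.8 − 15 = -35.8 dBFS.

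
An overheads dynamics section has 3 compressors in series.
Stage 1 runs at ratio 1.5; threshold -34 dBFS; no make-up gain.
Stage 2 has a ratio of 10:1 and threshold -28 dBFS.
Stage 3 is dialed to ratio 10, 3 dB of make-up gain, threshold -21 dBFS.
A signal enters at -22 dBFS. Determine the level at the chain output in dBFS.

Stage 1: overshoot 12 dB → 12/1.5 = 8 dB → -26 dBFS.
Stage 2: -26 dBFS is 2 dB over -28 dBFS; at 10:1 that becomes 0.2 dB over, giving -27.8 dBFS.
Stage 3: -27.8 dBFS ≤ -21 dBFS, so stage 3 doesn't engage; make-up brings it to -24.8 dBFS.

-24.8 dBFS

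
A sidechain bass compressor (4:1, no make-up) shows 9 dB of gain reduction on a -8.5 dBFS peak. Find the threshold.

Input is 12 dB above T (since output overshoot × R = input overshoot: (-17.5 − T)·4 = -8.5 − T gives T = -20.5 dBFS).
Check: -20.5 + (-8.5 − (-20.5))/4 = -20.5 + 3 = -17.5 dBFS. ✓

-20.5 dBFS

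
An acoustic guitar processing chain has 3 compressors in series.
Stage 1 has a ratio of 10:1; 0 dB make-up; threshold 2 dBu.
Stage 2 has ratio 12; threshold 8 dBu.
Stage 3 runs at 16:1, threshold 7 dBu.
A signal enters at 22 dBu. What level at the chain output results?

Stage 1: 20 dB above 2 dBu, reduced 10:1 to 2 dB above → 4 dBu.
Stage 2: 4 dBu is at or below the 8 dBu threshold — no compression; output 4 dBu.
Stage 3: below threshold (4 ≤ 7); passes unchanged; output 4 dBu.

4 dBu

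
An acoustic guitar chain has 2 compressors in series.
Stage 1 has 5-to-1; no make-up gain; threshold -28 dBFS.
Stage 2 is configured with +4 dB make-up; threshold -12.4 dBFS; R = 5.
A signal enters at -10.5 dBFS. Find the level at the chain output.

-20.5 dBFS

Stage 1: 17.5 dB above -28 dBFS, reduced 5:1 to 3.5 dB above → -24.5 dBFS.
Stage 2: -24.5 dBFS ≤ -12.4 dBFS, so stage 2 doesn't engage; make-up brings it to -20.5 dBFS.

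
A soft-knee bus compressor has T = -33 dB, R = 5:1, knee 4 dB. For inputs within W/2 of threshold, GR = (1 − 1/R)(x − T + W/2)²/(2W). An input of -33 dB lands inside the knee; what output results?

-33.4 dB

x − T + W/2 = -33 − (-33) + 2 = 2.
GR = (1 − 1/5) × 2² / 8 = 0.8 × 4 / 8 = 0.4 dB.
Output = -33 − 0.4 = -33.4 dB.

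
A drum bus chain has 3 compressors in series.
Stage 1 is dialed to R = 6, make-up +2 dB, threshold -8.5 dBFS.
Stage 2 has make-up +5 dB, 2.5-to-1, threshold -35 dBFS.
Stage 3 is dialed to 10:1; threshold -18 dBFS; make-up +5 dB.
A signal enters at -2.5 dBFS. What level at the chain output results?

-13.2 dBFS

Stage 1: -2.5 dBFS is 6 dB over -8.5 dBFS; at 6:1 that becomes 1 dB over, giving -7.5 dBFS; +2 dB make-up → -5.5 dBFS.
Stage 2: overshoot 29.5 dB → 29.5/2.5 = 11.8 dB → -23.2 dBFS; +5 dB make-up → -18.2 dBFS.
Stage 3: -18.2 dBFS ≤ -18 dBFS, so stage 3 doesn't engage; make-up brings it to -13.2 dBFS.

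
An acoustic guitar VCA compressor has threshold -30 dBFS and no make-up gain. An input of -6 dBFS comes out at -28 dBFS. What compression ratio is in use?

Input overshoot = -6 − (-30) = 24 dB; output overshoot = -28 − (-30) = 2 dB.
Ratio = 24 / 2 = 12.

12:1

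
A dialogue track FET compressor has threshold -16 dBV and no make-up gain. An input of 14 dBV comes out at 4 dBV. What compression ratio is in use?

Input overshoot = 14 − (-16) = 30 dB; output overshoot = 4 − (-16) = 20 dB.
Ratio = 30 / 20 = 1.5.

1.5:1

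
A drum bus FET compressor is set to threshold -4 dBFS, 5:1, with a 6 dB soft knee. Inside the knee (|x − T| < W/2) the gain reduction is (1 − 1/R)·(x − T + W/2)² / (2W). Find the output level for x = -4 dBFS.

x − T + W/2 = -4 − (-4) + 3 = 3.
GR = (1 − 1/5) × 3² / 12 = 0.8 × 9 / 12 = 0.6 dB.
Output = -4 − 0.6 = -4.6 dBFS.

-4.6 dBFS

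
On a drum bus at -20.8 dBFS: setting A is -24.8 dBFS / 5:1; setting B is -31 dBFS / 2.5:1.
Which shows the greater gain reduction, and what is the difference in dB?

B, by 2.92 dB

A: overshoot 4 dB → output overshoot 0.8 dB → GR 3.2 dB.
B: overshoot 10.2 dB → output overshoot 4.08 dB → GR 6.12 dB.
B applies 2.92 dB more gain reduction.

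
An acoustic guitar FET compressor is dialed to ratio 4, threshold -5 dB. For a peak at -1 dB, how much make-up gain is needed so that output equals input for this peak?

3 dB

Overshoot 4 dB → 4/4 = 1 dB after compression, so the compressed level is -5 + 1 = -4 dB.
Make-up = target − compressed = -1 − (-4) = 3 dB.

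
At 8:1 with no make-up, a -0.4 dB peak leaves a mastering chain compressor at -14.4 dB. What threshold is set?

Gain reduction = -0.4 − (-14.4) = 14 dB; output overshoot = GR / (R − 1) = 14 / 7 = 2 dB.
Threshold = output − output overshoot = -14.4 − 2 = -16.4 dB.

-16.4 dB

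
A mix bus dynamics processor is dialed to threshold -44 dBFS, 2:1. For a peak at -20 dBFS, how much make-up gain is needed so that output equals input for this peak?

12 dB

The peak compresses to -44 + 24/2 = -32 dBFS.
To reach -20 dBFS requires -20 − (-32) = 12 dB of make-up.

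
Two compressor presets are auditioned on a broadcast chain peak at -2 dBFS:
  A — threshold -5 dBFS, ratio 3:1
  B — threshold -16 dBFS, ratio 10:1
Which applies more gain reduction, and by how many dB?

B, by 10.6 dB

A: GR = 3 − 3/3 = 2 dB.
B: GR = 14 − 14/10 = 12.6 dB.
B reduces 10.6 dB more.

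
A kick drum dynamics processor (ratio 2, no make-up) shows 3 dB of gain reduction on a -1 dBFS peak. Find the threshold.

-7 dBFS

Gain reduction = -1 − (-4) = 3 dB; output overshoot = GR / (R − 1) = 3 / 1 = 3 dB.
Threshold = output − output overshoot = -4 − 3 = -7 dBFS.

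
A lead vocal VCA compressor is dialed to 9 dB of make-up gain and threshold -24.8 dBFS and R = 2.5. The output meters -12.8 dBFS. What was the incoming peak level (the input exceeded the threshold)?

-17.3 dBFS

Before make-up, the level was -12.8 − 9 = -21.8 dBFS.
That's 3 dB above the -24.8 dBFS threshold.
Input overshoot = R × output overshoot = 7.5 dB → input = -24.8 + 7.5 = -17.3 dBFS.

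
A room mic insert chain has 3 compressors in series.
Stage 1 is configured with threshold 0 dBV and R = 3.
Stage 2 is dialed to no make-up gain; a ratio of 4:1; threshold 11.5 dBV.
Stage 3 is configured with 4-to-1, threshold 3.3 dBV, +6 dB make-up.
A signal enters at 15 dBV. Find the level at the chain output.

9.725 dBV

Stage 1: 15 dB above 0 dBV, reduced 3:1 to 5 dB above → 5 dBV.
Stage 2: 5 dBV is at or below the 11.5 dBV threshold — no compression; output 5 dBV.
Stage 3: overshoot 1.7 dB → 1.7/4 = 0.425 dB → 3.725 dBV; +6 dB make-up → 9.725 dBV.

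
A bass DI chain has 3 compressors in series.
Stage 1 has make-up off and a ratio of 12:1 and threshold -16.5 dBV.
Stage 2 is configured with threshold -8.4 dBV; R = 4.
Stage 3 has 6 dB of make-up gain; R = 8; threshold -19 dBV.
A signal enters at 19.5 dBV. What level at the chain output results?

-12.3125 dBV

Stage 1: overshoot 36 dB → 36/12 = 3 dB → -13.5 dBV.
Stage 2: -13.5 dBV is at or below the -8.4 dBV threshold — no compression; output -13.5 dBV.
Stage 3: -13.5 dBV is 5.5 dB over -19 dBV; at 8:1 that becomes 0.6875 dB over, giving -18.3125 dBV; +6 dB make-up → -12.3125 dBV.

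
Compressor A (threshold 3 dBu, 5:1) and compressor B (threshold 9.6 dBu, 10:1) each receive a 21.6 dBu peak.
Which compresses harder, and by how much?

A: 18.6 dB over, compressed to 3.72 dB over, so 14.88 dB of GR.
B: 12 dB over, compressed to 1.2 dB over, so 10.8 dB of GR.
Difference: 4.08 dB in favour of A.

A, by 4.08 dB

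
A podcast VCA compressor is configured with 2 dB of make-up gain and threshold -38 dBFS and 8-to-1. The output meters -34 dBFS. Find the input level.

-22 dBFS

Before make-up, the level was -34 − 2 = -36 dBFS.
The compressed level sits -36 − (-38) = 2 dB over threshold.
Input overshoot = R × output overshoot = 16 dB → input = -38 + 16 = -22 dBFS.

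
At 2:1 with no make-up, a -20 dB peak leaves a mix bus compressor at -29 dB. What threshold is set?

-38 dB

Input is 18 dB above T (since output overshoot × R = input overshoot: (-29 − T)·2 = -20 − T gives T = -38 dB).
Check: -38 + (-20 − (-38))/2 = -38 + 9 = -29 dB. ✓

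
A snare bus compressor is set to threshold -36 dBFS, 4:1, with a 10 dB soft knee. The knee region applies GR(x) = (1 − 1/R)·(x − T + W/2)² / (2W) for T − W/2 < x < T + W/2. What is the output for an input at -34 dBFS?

x − T + W/2 = -34 − (-36) + 5 = 7.
GR = (1 − 1/4) × 7² / 20 = 0.75 × 49 / 20 = 1.8375 dB.
Output = -34 − 1.8375 = -35.8375 dBFS.

-35.8375 dBFS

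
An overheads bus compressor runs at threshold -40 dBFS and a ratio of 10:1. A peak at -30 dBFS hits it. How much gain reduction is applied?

Overshoot = -30 − (-40) = 10 dB.
A 10:1 ratio leaves 1 dB of that excess.
So the signal is attenuated by 10 − 1 = 9 dB.

9 dB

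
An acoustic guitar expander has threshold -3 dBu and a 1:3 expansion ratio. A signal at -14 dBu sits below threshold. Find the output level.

Below threshold, a 1:3 expander applies gain = (3−1)×(T − x) of attenuation.
(3−1) × 11 = 22 dB, so output = -14 − 22 = -36 dBu.

-36 dBu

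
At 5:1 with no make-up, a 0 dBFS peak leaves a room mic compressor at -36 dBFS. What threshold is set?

Input is 45 dB above T (since output overshoot × R = input overshoot: (-36 − T)·5 = 0 − T gives T = -45 dBFS).
Check: -45 + (0 − (-45))/5 = -45 + 9 = -36 dBFS. ✓

-45 dBFS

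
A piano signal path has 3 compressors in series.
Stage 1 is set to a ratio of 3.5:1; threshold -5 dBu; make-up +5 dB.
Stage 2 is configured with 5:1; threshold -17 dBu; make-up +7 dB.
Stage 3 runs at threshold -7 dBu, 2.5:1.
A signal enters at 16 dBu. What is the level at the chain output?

Stage 1: overshoot 21 dB → 21/3.5 = 6 dB → 1 dBu; +5 dB make-up → 6 dBu.
Stage 2: 23 dB above -17 dBu, reduced 5:1 to 4.6 dB above → -12.4 dBu; +7 dB make-up → -5.4 dBu.
Stage 3: 1.6 dB above -7 dBu, reduced 2.5:1 to 0.64 dB above → -6.36 dBu.

-6.36 dBu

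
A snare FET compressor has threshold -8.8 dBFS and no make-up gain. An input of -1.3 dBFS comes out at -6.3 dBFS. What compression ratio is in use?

Input overshoot = -1.3 − (-8.8) = 7.5 dB; output overshoot = -6.3 − (-8.8) = 2.5 dB.
Ratio = 7.5 / 2.5 = 3.

3:1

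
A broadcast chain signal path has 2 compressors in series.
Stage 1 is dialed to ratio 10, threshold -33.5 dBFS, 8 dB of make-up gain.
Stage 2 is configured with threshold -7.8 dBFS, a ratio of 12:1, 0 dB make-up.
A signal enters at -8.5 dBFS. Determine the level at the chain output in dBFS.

-23 dBFS

Stage 1: 25 dB above -33.5 dBFS, reduced 10:1 to 2.5 dB above → -31 dBFS; +8 dB make-up → -23 dBFS.
Stage 2: below threshold (-23 ≤ -7.8); passes unchanged; output -23 dBFS.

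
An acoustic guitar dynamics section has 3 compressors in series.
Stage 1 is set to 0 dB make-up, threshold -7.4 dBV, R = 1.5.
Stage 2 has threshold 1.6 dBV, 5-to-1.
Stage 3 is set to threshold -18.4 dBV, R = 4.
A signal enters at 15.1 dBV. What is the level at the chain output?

-13.1 dBV

Stage 1: 22.5 dB above -7.4 dBV, reduced 1.5:1 to 15 dB above → 7.6 dBV.
Stage 2: 7.6 dBV is 6 dB over 1.6 dBV; at 5:1 that becomes 1.2 dB over, giving 2.8 dBV.
Stage 3: 21.2 dB above -18.4 dBV, reduced 4:1 to 5.3 dB above → -13.1 dBV.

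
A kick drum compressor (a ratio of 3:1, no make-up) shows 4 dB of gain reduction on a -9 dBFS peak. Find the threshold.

-15 dBFS

Gain reduction = -9 − (-13) = 4 dB; output overshoot = GR / (R − 1) = 4 / 2 = 2 dB.
Threshold = output − output overshoot = -13 − 2 = -15 dBFS.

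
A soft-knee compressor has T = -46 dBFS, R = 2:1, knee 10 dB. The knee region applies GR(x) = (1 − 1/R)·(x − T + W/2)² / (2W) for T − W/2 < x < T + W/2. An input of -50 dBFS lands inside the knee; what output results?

-50.025 dBFS

x − T + W/2 = -50 − (-46) + 5 = 1.
GR = (1 − 1/2) × 1² / 20 = 0.5 × 1 / 20 = 0.025 dB.
Output = -50 − 0.025 = -50.025 dBFS.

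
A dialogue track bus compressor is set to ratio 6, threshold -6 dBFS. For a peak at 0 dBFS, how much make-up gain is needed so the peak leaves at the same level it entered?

The peak compresses to -6 + 6/6 = -5 dBFS.
To reach 0 dBFS requires 0 − (-5) = 5 dB of make-up.

5 dB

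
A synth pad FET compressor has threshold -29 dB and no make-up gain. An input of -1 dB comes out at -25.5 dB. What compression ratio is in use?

8:1

Input overshoot = -1 − (-29) = 28 dB; output overshoot = -25.5 − (-29) = 3.5 dB.
Ratio = 28 / 3.5 = 8.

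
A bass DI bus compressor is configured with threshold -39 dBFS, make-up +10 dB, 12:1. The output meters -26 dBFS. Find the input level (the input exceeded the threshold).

Before make-up, the level was -26 − 10 = -36 dBFS.
That's 3 dB above the -39 dBFS threshold.
Before 12:1 compression the overshoot was 3 × 12 = 36 dB, so input = -39 + 36 = -3 dBFS.

-3 dBFS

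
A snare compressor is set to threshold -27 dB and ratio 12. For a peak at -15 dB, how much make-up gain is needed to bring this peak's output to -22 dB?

4 dB

The peak compresses to -27 + 12/12 = -26 dB.
To reach -22 dB requires -22 − (-26) = 4 dB of make-up.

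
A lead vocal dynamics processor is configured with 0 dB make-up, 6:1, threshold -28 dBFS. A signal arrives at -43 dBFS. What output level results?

-43 dBFS

-43 dBFS is 15 dB below the -28 dBFS threshold, so no gain reduction is applied.
Output = input = -43 dBFS.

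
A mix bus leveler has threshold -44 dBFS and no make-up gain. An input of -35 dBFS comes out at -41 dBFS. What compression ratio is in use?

Input overshoot = -35 − (-44) = 9 dB; output overshoot = -41 − (-44) = 3 dB.
Ratio = 9 / 3 = 3.

3:1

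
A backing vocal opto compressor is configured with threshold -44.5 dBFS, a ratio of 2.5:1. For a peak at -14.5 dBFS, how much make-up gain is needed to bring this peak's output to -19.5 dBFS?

13 dB

Without make-up, output = threshold + overshoot/2.5 = -44.5 + 12 = -32.5 dBFS.
Gap to target: 13 dB.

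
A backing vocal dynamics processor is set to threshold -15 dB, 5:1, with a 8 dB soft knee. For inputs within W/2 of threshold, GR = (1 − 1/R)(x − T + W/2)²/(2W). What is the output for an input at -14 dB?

-15.25 dB

x − T + W/2 = -14 − (-15) + 4 = 5.
GR = (1 − 1/5) × 5² / 16 = 0.8 × 25 / 16 = 1.25 dB.
Output = -14 − 1.25 = -15.25 dB.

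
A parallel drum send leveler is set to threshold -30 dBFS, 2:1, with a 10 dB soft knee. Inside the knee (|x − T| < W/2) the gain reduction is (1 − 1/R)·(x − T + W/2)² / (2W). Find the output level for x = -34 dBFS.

x − T + W/2 = -34 − (-30) + 5 = 1.
GR = (1 − 1/2) × 1² / 20 = 0.5 × 1 / 20 = 0.025 dB.
Output = -34 − 0.025 = -34.025 dBFS.

-34.025 dBFS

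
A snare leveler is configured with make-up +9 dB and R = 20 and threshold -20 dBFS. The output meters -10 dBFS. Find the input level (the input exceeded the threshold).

Before make-up, the level was -10 − 9 = -19 dBFS.
Post-compression overshoot = -19 − (-20) = 1 dB.
Undo the ratio: input overshoot = 1 × 20 = 20 dB, giving input = 0 dBFS.

0 dBFS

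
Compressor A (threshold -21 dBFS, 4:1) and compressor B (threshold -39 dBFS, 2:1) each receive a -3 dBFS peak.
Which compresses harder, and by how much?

A: 18 dB over, compressed to 4.5 dB over, so 13.5 dB of GR.
B: 36 dB over, compressed to 18 dB over, so 18 dB of GR.
B reduces 4.5 dB more.

B, by 4.5 dB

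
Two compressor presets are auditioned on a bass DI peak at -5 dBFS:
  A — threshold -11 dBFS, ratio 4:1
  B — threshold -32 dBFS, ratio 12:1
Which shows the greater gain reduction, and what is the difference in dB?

A: GR = 6 − 6/4 = 4.5 dB.
B: GR = 27 − 27/12 = 24.75 dB.
B applies 20.25 dB more gain reduction.

B, by 20.25 dB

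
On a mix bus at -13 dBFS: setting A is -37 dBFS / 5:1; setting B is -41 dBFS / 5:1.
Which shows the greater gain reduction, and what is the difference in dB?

A: overshoot 24 dB → output overshoot 4.8 dB → GR 19.2 dB.
B: overshoot 28 dB → output overshoot 5.6 dB → GR 22.4 dB.
Difference: 3.2 dB in favour of B.

B, by 3.2 dB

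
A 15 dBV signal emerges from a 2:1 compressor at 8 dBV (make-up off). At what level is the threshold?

1 dBV

Gain reduction = 15 − 8 = 7 dB; output overshoot = GR / (R − 1) = 7 / 1 = 7 dB.
Threshold = output − output overshoot = 8 − 7 = 1 dBV.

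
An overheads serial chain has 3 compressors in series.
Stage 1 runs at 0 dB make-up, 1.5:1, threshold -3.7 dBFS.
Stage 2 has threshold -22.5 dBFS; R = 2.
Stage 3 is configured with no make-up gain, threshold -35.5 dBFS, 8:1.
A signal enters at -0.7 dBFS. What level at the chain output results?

Stage 1: 3 dB above -3.7 dBFS, reduced 1.5:1 to 2 dB above → -1.7 dBFS.
Stage 2: overshoot 20.8 dB → 20.8/2 = 10.4 dB → -12.1 dBFS.
Stage 3: -12.1 dBFS is 23.4 dB over -35.5 dBFS; at 8:1 that becomes 2.925 dB over, giving -32.575 dBFS.

-32.575 dBFS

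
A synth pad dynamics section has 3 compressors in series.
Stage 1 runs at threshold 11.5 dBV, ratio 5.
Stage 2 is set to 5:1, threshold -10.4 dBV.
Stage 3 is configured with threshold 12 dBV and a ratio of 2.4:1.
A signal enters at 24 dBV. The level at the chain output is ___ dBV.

-5.52 dBV

Stage 1: 24 dBV is 12.5 dB over 11.5 dBV; at 5:1 that becomes 2.5 dB over, giving 14 dBV.
Stage 2: 14 dBV is 24.4 dB over -10.4 dBV; at 5:1 that becomes 4.88 dB over, giving -5.52 dBV.
Stage 3: -5.52 dBV is at or below the 12 dBV threshold — no compression; output -5.52 dBV.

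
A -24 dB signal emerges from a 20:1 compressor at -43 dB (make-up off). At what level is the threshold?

Let T be the threshold. Output overshoot = (input overshoot)/R, so -43 − T = (-24 − T)/20.
20·(-43 − T) = -24 − T → 19·T = -860 − (-24) = -836.
T = -836/19 = -44 dB.

-44 dB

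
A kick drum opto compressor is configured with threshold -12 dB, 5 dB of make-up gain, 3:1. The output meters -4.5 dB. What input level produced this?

Remove make-up: -4.5 − 5 = -9.5 dB.
The compressed level sits -9.5 − (-12) = 2.5 dB over threshold.
Input overshoot = R × output overshoot = 7.5 dB → input = -12 + 7.5 = -4.5 dB.

-4.5 dB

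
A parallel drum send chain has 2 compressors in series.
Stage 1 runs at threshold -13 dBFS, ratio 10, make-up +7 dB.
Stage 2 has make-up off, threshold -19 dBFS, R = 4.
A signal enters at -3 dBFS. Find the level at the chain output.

-15.5 dBFS

Stage 1: 10 dB above -13 dBFS, reduced 10:1 to 1 dB above → -12 dBFS; +7 dB make-up → -5 dBFS.
Stage 2: 14 dB above -19 dBFS, reduced 4:1 to 3.5 dB above → -15.5 dBFS.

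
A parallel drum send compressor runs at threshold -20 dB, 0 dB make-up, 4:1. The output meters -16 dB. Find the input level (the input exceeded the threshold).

That's 4 dB above the -20 dB threshold.
Undo the ratio: input overshoot = 4 × 4 = 16 dB, giving input = -4 dB.

-4 dB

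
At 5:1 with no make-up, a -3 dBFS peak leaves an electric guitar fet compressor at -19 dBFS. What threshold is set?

-23 dBFS

Let T be the threshold. Output overshoot = (input overshoot)/R, so -19 − T = (-3 − T)/5.
5·(-19 − T) = -3 − T → 4·T = -95 − (-3) = -92.
T = -92/4 = -23 dBFS.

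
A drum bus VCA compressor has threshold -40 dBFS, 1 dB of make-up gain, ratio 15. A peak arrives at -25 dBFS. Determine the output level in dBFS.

-38 dBFS

Overshoot: -25 − (-40) = 15 dB.
15:1 compression reduces that to 15/15 = 1 dB over.
That puts the output at -39 dBFS; make-up adds 1 dB, giving -38 dBFS.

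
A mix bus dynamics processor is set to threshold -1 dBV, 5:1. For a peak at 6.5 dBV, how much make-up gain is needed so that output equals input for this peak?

Without make-up, output = threshold + overshoot/5 = -1 + 1.5 = 0.5 dBV.
Gap to target: 6 dB.

6 dB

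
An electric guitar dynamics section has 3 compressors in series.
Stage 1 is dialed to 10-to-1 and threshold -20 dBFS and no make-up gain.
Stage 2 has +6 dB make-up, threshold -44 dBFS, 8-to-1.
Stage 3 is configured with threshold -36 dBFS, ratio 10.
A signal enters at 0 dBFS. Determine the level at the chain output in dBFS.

Stage 1: overshoot 20 dB → 20/10 = 2 dB → -18 dBFS.
Stage 2: overshoot 26 dB → 26/8 = 3.25 dB → -40.75 dBFS; +6 dB make-up → -34.75 dBFS.
Stage 3: -34.75 dBFS is 1.25 dB over -36 dBFS; at 10:1 that becomes 0.125 dB over, giving -35.875 dBFS.

-35.875 dBFS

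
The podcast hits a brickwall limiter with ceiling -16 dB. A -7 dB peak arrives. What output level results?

-16 dB

The limiter clamps the peak to its -16 dB ceiling.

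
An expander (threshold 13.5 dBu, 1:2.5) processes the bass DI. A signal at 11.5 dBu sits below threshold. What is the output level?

8.5 dBu

Below threshold, a 1:2.5 expander applies gain = (2.5−1)×(T − x) of attenuation.
(2.5−1) × 2 = 3 dB, so output = 11.5 − 3 = 8.5 dBu.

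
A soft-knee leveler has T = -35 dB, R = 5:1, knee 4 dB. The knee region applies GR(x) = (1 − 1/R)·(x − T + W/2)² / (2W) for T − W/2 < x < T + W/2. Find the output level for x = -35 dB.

-35.4 dB

x − T + W/2 = -35 − (-35) + 2 = 2.
GR = (1 − 1/5) × 2² / 8 = 0.8 × 4 / 8 = 0.4 dB.
Output = -35 − 0.4 = -35.4 dB.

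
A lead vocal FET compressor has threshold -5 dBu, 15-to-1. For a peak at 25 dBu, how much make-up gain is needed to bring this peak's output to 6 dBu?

9 dB

The peak compresses to -5 + 30/15 = -3 dBu.
To reach 6 dBu requires 6 − (-3) = 9 dB of make-up.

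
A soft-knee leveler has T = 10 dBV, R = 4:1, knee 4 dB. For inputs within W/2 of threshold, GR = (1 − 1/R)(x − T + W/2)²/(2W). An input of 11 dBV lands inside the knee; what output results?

10.15625 dBV

x − T + W/2 = 11 − 10 + 2 = 3.
GR = (1 − 1/4) × 3² / 8 = 0.75 × 9 / 8 = 0.84375 dB.
Output = 11 − 0.84375 = 10.15625 dBV.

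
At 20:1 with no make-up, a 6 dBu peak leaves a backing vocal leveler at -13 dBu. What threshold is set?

Input is 20 dB above T (since output overshoot × R = input overshoot: (-13 − T)·20 = 6 − T gives T = -14 dBu).
Check: -14 + (6 − (-14))/20 = -14 + 1 = -13 dBu. ✓

-14 dBu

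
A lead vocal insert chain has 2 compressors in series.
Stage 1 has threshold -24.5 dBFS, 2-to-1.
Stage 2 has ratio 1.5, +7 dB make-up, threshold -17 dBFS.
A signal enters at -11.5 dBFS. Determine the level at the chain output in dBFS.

-11 dBFS

Stage 1: overshoot 13 dB → 13/2 = 6.5 dB → -18 dBFS.
Stage 2: -18 dBFS ≤ -17 dBFS, so stage 2 doesn't engage; make-up brings it to -11 dBFS.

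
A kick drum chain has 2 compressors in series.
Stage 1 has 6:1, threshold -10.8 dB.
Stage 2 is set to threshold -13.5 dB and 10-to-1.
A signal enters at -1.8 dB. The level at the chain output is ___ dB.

Stage 1: overshoot 9 dB → 9/6 = 1.5 dB → -9.3 dB.
Stage 2: overshoot 4.2 dB → 4.2/10 = 0.42 dB → -13.08 dB.

-13.08 dB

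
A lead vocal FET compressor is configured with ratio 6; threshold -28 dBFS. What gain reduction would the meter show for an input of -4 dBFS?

The signal is 24 dB above threshold.
After 6:1 compression the overshoot becomes 24/6 = 4 dB.
Gain reduction = 24 − 4 = 20 dB.

20 dB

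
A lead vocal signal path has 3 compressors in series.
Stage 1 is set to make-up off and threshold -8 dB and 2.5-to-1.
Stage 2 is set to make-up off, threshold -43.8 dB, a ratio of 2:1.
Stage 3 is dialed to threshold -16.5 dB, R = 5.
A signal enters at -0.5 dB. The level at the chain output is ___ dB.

-24.4 dB

Stage 1: 7.5 dB above -8 dB, reduced 2.5:1 to 3 dB above → -5 dB.
Stage 2: overshoot 38.8 dB → 38.8/2 = 19.4 dB → -24.4 dB.
Stage 3: -24.4 dB is at or below the -16.5 dB threshold — no compression; output -24.4 dB.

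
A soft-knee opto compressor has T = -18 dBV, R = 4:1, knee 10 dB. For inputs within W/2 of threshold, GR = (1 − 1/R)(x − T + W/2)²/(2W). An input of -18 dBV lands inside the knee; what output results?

x − T + W/2 = -18 − (-18) + 5 = 5.
GR = (1 − 1/4) × 5² / 20 = 0.75 × 25 / 20 = 0.9375 dB.
Output = -18 − 0.9375 = -18.9375 dBV.

-18.9375 dBV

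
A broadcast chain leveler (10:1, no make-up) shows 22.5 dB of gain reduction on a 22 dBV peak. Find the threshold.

Input is 25 dB above T (since output overshoot × R = input overshoot: (-0.5 − T)·10 = 22 − T gives T = -3 dBV).
Check: -3 + (22 − (-3))/10 = -3 + 2.5 = -0.5 dBV. ✓

-3 dBV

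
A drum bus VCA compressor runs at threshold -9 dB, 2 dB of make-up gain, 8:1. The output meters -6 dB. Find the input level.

Stripping the +2 dB make-up gives -8 dB at the gain stage.
That's 1 dB above the -9 dB threshold.
Input overshoot = R × output overshoot = 8 dB → input = -9 + 8 = -1 dB.

-1 dB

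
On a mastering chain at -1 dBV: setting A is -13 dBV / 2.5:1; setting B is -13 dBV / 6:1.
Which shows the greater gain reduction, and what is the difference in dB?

B, by 2.8 dB

A: 12 dB over, compressed to 4.8 dB over, so 7.2 dB of GR.
B: 12 dB over, compressed to 2 dB over, so 10 dB of GR.
B reduces 2.8 dB more.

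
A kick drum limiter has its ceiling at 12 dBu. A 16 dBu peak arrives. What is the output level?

The limiter clamps the peak to its 12 dBu ceiling.

12 dBu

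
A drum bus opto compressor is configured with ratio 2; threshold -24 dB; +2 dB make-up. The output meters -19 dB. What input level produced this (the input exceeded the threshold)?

-18 dB

Stripping the +2 dB make-up gives -21 dB at the gain stage.
Post-compression overshoot = -21 − (-24) = 3 dB.
Undo the ratio: input overshoot = 3 × 2 = 6 dB, giving input = -18 dB.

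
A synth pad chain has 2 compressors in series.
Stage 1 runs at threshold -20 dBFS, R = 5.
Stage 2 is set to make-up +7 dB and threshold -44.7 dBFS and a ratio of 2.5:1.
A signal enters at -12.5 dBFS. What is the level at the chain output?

-27.22 dBFS

Stage 1: overshoot 7.5 dB → 7.5/5 = 1.5 dB → -18.5 dBFS.
Stage 2: -18.5 dBFS is 26.2 dB over -44.7 dBFS; at 2.5:1 that becomes 10.48 dB over, giving -34.22 dBFS; +7 dB make-up → -27.22 dBFS.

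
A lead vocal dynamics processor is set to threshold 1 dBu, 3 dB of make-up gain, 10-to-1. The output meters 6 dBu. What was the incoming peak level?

Before make-up, the level was 6 − 3 = 3 dBu.
The compressed level sits 3 − 1 = 2 dB over threshold.
Undo the ratio: input overshoot = 2 × 10 = 20 dB, giving input = 21 dBu.

21 dBu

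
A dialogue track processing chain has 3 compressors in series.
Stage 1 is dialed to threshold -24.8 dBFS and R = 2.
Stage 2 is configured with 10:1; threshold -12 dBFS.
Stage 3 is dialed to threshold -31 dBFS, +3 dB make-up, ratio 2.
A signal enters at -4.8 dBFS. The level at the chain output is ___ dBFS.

Stage 1: overshoot 20 dB → 20/2 = 10 dB → -14.8 dBFS.
Stage 2: -14.8 dBFS ≤ -12 dBFS, so stage 2 doesn't engage; output -14.8 dBFS.
Stage 3: 16.2 dB above -31 dBFS, reduced 2:1 to 8.1 dB above → -22.9 dBFS; +3 dB make-up → -19.9 dBFS.

-19.9 dBFS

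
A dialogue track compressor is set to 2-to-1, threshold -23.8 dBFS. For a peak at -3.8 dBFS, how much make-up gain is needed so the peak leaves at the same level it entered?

10 dB

Without make-up, output = threshold + overshoot/2 = -23.8 + 10 = -13.8 dBFS.
Gap to target: 10 dB.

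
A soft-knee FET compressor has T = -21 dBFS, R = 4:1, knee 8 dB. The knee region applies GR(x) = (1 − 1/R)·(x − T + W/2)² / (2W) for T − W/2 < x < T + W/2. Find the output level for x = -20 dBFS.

x − T + W/2 = -20 − (-21) + 4 = 5.
GR = (1 − 1/4) × 5² / 16 = 0.75 × 25 / 16 = 1.171875 dB.
Output = -20 − 1.171875 = -21.171875 dBFS.

-21.171875 dBFS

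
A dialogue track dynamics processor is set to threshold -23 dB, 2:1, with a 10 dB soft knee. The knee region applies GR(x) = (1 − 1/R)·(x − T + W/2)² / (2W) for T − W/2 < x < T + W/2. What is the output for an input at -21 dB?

x − T + W/2 = -21 − (-23) + 5 = 7.
GR = (1 − 1/2) × 7² / 20 = 0.5 × 49 / 20 = 1.225 dB.
Output = -21 − 1.225 = -22.225 dB.

-22.225 dB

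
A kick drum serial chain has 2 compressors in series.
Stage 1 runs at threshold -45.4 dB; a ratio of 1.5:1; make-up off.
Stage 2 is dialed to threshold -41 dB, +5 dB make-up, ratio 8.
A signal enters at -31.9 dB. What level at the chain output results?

-35.425 dB

Stage 1: 13.5 dB above -45.4 dB, reduced 1.5:1 to 9 dB above → -36.4 dB.
Stage 2: 4.6 dB above -41 dB, reduced 8:1 to 0.575 dB above → -40.425 dB; +5 dB make-up → -35.425 dB.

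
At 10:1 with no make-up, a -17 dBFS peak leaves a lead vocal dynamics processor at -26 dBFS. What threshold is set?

-27 dBFS

Input is 10 dB above T (since output overshoot × R = input overshoot: (-26 − T)·10 = -17 − T gives T = -27 dBFS).
Check: -27 + (-17 − (-27))/10 = -27 + 1 = -26 dBFS. ✓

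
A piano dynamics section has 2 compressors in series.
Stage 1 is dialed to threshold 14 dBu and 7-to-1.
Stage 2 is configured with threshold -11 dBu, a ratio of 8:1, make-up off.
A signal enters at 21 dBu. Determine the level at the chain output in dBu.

-7.75 dBu

Stage 1: 21 dBu is 7 dB over 14 dBu; at 7:1 that becomes 1 dB over, giving 15 dBu.
Stage 2: overshoot 26 dB → 26/8 = 3.25 dB → -7.75 dBu.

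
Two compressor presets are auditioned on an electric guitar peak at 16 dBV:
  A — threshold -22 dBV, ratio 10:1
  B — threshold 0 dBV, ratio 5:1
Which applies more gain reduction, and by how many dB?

A: overshoot 38 dB → output overshoot 3.8 dB → GR 34.2 dB.
B: overshoot 16 dB → output overshoot 3.2 dB → GR 12.8 dB.
A applies 21.4 dB more gain reduction.

A, by 21.4 dB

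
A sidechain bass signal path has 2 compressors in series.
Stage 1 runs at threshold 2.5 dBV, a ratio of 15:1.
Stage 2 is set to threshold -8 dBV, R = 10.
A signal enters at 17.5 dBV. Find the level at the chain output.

Stage 1: overshoot 15 dB → 15/15 = 1 dB → 3.5 dBV.
Stage 2: 3.5 dBV is 11.5 dB over -8 dBV; at 10:1 that becomes 1.15 dB over, giving -6.85 dBV.

-6.85 dBV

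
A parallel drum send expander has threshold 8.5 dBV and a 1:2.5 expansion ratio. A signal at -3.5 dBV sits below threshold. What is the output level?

-21.5 dBV

Below threshold, a 1:2.5 expander applies gain = (2.5−1)×(T − x) of attenuation.
(2.5−1) × 12 = 18 dB, so output = -3.5 − 18 = -21.5 dBV.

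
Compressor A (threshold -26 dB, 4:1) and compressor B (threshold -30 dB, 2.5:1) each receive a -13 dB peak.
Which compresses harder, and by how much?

A: 13 dB over, compressed to 3.25 dB over, so 9.75 dB of GR.
B: 17 dB over, compressed to 6.8 dB over, so 10.2 dB of GR.
B applies 0.45 dB more gain reduction.

B, by 0.45 dB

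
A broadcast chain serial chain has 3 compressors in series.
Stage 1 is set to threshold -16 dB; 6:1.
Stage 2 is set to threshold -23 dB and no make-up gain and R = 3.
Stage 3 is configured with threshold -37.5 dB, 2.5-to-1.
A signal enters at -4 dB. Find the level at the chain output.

-30.5 dB

Stage 1: overshoot 12 dB → 12/6 = 2 dB → -14 dB.
Stage 2: 9 dB above -23 dB, reduced 3:1 to 3 dB above → -20 dB.
Stage 3: 17.5 dB above -37.5 dB, reduced 2.5:1 to 7 dB above → -30.5 dB.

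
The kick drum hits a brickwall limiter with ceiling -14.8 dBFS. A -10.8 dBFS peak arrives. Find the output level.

-14.8 dBFS

The limiter clamps the peak to its -14.8 dBFS ceiling.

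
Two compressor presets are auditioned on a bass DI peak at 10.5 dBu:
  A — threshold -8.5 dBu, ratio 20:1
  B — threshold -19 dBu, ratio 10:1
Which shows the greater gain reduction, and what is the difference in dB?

A: 19 dB over, compressed to 0.95 dB over, so 18.05 dB of GR.
B: 29.5 dB over, compressed to 2.95 dB over, so 26.55 dB of GR.
B applies 8.5 dB more gain reduction.

B, by 8.5 dB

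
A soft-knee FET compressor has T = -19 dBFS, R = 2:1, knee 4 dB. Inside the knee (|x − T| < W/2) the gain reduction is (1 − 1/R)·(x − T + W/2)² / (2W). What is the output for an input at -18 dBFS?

x − T + W/2 = -18 − (-19) + 2 = 3.
GR = (1 − 1/2) × 3² / 8 = 0.5 × 9 / 8 = 0.5625 dB.
Output = -18 − 0.5625 = -18.5625 dBFS.

-18.5625 dBFS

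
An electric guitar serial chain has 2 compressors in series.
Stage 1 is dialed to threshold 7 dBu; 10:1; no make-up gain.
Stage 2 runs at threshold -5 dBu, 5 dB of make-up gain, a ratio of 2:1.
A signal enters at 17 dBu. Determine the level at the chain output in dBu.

6.5 dBu

Stage 1: 17 dBu is 10 dB over 7 dBu; at 10:1 that becomes 1 dB over, giving 8 dBu.
Stage 2: 8 dBu is 13 dB over -5 dBu; at 2:1 that becomes 6.5 dB over, giving 1.5 dBu; +5 dB make-up → 6.5 dBu.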